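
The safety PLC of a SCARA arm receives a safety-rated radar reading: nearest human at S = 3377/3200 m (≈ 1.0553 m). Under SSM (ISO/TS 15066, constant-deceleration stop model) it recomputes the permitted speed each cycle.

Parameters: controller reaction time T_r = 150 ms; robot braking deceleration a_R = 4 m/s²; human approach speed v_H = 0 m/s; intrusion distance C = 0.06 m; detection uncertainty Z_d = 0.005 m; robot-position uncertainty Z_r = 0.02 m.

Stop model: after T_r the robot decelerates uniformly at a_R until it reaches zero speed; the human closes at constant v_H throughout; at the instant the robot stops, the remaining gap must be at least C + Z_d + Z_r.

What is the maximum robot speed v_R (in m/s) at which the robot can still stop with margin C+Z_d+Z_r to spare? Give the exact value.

collect terms ⇒ (1/8)·v_R² + (3/20)·v_R + (-621/640) = 0
  disc = (3/20)² − 4·(1/8)·(-621/640) = 3249/6400 ; √disc = 57/80
  v_R = (−(3/20) + 57/80) / (2·(1/8)) = 9/4 m/s
check:
T_s = v_R/a_R = (9/4)/4 = 0.5625 s
robot covers v_R·T_r = 2.2500·0.1500 = 0.3375 m before braking
robot covers 2.2500·0.5625 − ½·4.0000·0.5625² = 0.6328 m while stopping
human closes 0.0000·0.7125 = 0.0000 m
C+Z_d+Z_r = 0.0600+0.0050+0.0200 = 0.0850 m
sum ≈ 0.3375+0.6328+0.0000+0.0850 ≈ 1.0553 m = S ✓

v_R_max = 9/4 m/s = 2.2500 m/s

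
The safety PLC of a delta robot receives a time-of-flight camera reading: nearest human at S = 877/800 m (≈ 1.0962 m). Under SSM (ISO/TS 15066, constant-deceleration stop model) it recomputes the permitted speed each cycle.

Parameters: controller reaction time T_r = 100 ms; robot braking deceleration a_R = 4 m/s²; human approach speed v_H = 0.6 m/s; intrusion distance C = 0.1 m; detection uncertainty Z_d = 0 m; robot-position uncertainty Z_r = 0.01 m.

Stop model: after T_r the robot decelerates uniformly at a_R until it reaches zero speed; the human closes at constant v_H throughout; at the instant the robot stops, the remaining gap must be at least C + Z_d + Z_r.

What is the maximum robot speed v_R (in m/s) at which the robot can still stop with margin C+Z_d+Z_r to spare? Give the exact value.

v_R_max = 19/10 m/s = 1.9000 m/s

quadratic (1/8)·v² + (1/4)·v + (-741/800) = 0
  disc = (1/4)² − 4·(1/8)·(-741/800) = 841/1600 ; √disc = 29/40
  v_R = (−(1/4) + 29/40) / (2·(1/8)) = 19/10 m/s
check:
braking lasts T_s = (19/10)/4 = 0.4750 s
reaction-phase robot travel = 1.9000·0.1000 = 0.1900 m
braking distance = 1.9000²/(2·4.0000) = 0.4512 m
human closes 0.6000·0.5750 = 0.3450 m
residual clearance needed = 0.1000+0.0000+0.0100 = 0.1100 m
sum ≈ 0.1900+0.4512+0.3450+0.1100 ≈ 1.0962 m = S ✓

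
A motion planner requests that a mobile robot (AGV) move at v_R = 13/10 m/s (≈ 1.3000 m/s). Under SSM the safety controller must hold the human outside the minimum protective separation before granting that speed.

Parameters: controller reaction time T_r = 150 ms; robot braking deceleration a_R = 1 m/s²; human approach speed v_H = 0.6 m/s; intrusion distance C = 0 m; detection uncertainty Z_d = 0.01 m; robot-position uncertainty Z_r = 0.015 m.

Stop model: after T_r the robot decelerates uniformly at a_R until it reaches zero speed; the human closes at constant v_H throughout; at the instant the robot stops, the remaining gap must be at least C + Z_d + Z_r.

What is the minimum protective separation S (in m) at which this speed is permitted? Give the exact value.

braking lasts T_s = (13/10)/1 = 1.3000 s
robot covers v_R·T_r = 1.3000·0.1500 = 0.1950 m before braking
robot under decel: 1.3000²/(2·1.0000) = 0.8450 m
human closes 0.6000·1.4500 = 0.8700 m
margins: 0.0000+0.0100+0.0150 = 0.0250 m
S_min ≈ 0.1950+0.8450+0.8700+0.0250  ⇒  S_min = 387/200 m

S_min = 387/200 m = 1.9350 m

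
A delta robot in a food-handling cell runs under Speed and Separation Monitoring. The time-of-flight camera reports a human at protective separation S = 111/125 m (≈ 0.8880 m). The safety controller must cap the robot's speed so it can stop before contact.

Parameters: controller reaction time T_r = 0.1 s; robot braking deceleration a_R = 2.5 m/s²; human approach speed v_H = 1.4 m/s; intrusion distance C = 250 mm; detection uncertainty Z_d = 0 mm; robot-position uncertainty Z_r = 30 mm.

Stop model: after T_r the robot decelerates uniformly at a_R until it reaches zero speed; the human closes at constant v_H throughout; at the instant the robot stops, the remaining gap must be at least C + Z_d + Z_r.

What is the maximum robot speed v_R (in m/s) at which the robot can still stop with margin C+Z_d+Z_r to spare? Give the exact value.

v_R_max = 3/5 m/s = 0.6000 m/s

quadratic (1/5)·v² + (33/50)·v + (-117/250) = 0
  disc = (33/50)² − 4·(1/5)·(-117/250) = 81/100 ; √disc = 9/10
  v_R = (−(33/50) + 9/10) / (2·(1/5)) = 3/5 m/s
check:
braking lasts T_s = (3/5)/(5/2) = 0.2400 s
robot in T_r: 0.6000·0.1000 = 0.0600 m
robot covers 0.6000·0.2400 − ½·2.5000·0.2400² = 0.0720 m while stopping
human closes 1.4000·0.3400 = 0.4760 m
C+Z_d+Z_r = 0.2500+0.0000+0.0300 = 0.2800 m
sum ≈ 0.0600+0.0720+0.4760+0.2800 ≈ 0.8880 m = S ✓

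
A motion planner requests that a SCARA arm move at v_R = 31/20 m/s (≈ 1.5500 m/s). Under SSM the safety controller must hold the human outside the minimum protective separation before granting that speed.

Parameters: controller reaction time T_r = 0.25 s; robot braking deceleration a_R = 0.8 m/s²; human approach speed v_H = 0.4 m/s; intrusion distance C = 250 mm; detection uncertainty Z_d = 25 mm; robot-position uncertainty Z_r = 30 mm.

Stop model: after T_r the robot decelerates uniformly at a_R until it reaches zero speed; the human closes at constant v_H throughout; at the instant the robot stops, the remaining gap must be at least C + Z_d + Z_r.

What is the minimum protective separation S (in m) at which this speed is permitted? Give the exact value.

S_min = 9821/3200 m = 3.0691 m

braking lasts T_s = (31/20)/(4/5) = 1.9375 s
reaction-phase robot travel = 1.5500·0.2500 = 0.3875 m
robot under decel: 1.5500²/(2·0.8000) = 1.5016 m
human over T_r+T_s: 0.4000·(0.2500+1.9375) = 0.8750 m
residual clearance needed = 0.2500+0.0250+0.0300 = 0.3050 m
S_min ≈ 0.3875+1.5016+0.8750+0.3050  ⇒  S_min = 9821/3200 m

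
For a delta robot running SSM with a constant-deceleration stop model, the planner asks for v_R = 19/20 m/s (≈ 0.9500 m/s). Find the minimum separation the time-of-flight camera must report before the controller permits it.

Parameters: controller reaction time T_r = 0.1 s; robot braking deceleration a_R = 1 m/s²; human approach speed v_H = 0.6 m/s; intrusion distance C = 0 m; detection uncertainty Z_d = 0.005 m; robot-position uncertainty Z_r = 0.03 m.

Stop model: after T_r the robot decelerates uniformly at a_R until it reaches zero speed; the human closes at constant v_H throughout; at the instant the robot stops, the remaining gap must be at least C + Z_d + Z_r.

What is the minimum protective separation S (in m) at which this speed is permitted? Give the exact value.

S_min = 969/800 m = 1.2112 m

T_s = v_R/a_R = (19/20)/1 = 0.9500 s
robot in T_r: 0.9500·0.1000 = 0.0950 m
robot covers 0.9500·0.9500 − ½·1.0000·0.9500² = 0.4512 m while stopping
human closes 0.6000·1.0500 = 0.6300 m
residual clearance needed = 0.0000+0.0050+0.0300 = 0.0350 m
S_min ≈ 0.0950+0.4512+0.6300+0.0350  ⇒  S_min = 969/800 m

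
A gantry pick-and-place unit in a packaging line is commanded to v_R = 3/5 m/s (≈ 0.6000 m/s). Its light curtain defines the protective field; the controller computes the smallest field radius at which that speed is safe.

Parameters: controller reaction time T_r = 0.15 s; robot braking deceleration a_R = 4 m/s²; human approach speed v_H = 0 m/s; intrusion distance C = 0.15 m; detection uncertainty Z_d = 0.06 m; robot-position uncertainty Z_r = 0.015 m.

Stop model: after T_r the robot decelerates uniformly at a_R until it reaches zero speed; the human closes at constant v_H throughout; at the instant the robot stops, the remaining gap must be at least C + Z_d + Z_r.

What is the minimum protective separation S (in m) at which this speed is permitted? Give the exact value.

S_min = 9/25 m = 0.3600 m

T_s = v_R/a_R = (3/5)/4 = 0.1500 s
robot covers v_R·T_r = 0.6000·0.1500 = 0.0900 m before braking
robot covers 0.6000·0.1500 − ½·4.0000·0.1500² = 0.0450 m while stopping
human over T_r+T_s: 0.0000·(0.1500+0.1500) = 0.0000 m
C+Z_d+Z_r = 0.1500+0.0600+0.0150 = 0.2250 m
S_min ≈ 0.0900+0.0450+0.0000+0.2250  ⇒  S_min = 9/25 m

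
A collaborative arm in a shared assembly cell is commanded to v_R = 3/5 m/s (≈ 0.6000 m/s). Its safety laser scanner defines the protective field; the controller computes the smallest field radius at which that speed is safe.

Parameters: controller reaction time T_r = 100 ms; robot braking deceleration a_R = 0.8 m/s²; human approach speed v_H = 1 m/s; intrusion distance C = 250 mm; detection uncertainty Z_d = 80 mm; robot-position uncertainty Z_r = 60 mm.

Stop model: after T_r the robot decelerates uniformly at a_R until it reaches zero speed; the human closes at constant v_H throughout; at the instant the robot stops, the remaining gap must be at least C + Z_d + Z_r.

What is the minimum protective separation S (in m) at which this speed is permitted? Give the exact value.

T_s = v_R/a_R = (3/5)/(4/5) = 0.7500 s
robot in T_r: 0.6000·0.1000 = 0.0600 m
robot covers 0.6000·0.7500 − ½·0.8000·0.7500² = 0.2250 m while stopping
person approaches 1.0000·(0.1000+0.7500) = 0.8500 m
residual clearance needed = 0.2500+0.0800+0.0600 = 0.3900 m
S_min ≈ 0.0600+0.2250+0.8500+0.3900  ⇒  S_min = 61/40 m

S_min = 61/40 m = 1.5250 m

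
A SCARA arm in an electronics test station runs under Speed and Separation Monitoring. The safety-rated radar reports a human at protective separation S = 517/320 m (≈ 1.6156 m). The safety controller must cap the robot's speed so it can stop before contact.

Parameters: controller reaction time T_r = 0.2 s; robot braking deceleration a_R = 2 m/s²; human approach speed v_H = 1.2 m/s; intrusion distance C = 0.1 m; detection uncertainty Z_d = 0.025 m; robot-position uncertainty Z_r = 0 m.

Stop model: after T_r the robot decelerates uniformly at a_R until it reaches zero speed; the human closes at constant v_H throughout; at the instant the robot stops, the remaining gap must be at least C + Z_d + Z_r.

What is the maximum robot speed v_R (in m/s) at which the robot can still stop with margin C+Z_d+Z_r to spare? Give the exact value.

v_R_max = 23/20 m/s = 1.1500 m/s

collect terms ⇒ (1/4)·v_R² + (4/5)·v_R + (-2001/1600) = 0
  disc = (4/5)² − 4·(1/4)·(-2001/1600) = 121/64 ; √disc = 11/8
  v_R = (−(4/5) + 11/8) / (2·(1/4)) = 23/20 m/s
check:
braking lasts T_s = (23/20)/2 = 0.5750 s
robot covers v_R·T_r = 1.1500·0.2000 = 0.2300 m before braking
braking distance = 1.1500²/(2·2.0000) = 0.3306 m
person approaches 1.2000·(0.2000+0.5750) = 0.9300 m
margins: 0.1000+0.0250+0.0000 = 0.1250 m
sum ≈ 0.2300+0.3306+0.9300+0.1250 ≈ 1.6156 m = S ✓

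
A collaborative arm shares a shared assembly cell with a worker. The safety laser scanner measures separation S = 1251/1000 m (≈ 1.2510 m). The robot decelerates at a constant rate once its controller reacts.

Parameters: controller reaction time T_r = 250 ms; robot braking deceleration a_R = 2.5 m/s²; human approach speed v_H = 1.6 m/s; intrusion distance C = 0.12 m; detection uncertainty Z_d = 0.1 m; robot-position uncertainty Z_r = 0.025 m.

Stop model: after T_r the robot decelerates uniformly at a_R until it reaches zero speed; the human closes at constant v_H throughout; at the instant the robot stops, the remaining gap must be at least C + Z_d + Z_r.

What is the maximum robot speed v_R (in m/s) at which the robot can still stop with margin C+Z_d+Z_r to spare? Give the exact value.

v_R_max = 3/5 m/s = 0.6000 m/s

quadratic (1/5)·v² + (89/100)·v + (-303/500) = 0
  disc = (89/100)² − 4·(1/5)·(-303/500) = 12769/10000 ; √disc = 113/100
  v_R = (−(89/100) + 113/100) / (2·(1/5)) = 3/5 m/s
check:
T_s = v_R/a_R = (3/5)/(5/2) = 0.2400 s
robot in T_r: 0.6000·0.2500 = 0.1500 m
robot under decel: 0.6000²/(2·2.5000) = 0.0720 m
human over T_r+T_s: 1.6000·(0.2500+0.2400) = 0.7840 m
residual clearance needed = 0.1200+0.1000+0.0250 = 0.2450 m
sum ≈ 0.1500+0.0720+0.7840+0.2450 ≈ 1.2510 m = S ✓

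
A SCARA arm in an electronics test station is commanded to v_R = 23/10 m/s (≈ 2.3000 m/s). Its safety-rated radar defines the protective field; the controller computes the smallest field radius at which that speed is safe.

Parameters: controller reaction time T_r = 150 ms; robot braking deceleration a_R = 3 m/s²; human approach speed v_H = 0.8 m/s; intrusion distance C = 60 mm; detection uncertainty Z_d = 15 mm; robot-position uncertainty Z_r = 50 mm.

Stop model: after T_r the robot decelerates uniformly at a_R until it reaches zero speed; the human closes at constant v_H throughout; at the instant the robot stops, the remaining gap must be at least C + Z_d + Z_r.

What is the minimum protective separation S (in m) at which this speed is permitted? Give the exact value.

stop time T_s = (23/10)/3 = 0.7667 s
reaction-phase robot travel = 2.3000·0.1500 = 0.3450 m
robot under decel: 2.3000²/(2·3.0000) = 0.8817 m
person approaches 0.8000·(0.1500+0.7667) = 0.7333 m
C+Z_d+Z_r = 0.0600+0.0150+0.0500 = 0.1250 m
S_min ≈ 0.3450+0.8817+0.7333+0.1250  ⇒  S_min = 417/200 m

S_min = 417/200 m = 2.0850 m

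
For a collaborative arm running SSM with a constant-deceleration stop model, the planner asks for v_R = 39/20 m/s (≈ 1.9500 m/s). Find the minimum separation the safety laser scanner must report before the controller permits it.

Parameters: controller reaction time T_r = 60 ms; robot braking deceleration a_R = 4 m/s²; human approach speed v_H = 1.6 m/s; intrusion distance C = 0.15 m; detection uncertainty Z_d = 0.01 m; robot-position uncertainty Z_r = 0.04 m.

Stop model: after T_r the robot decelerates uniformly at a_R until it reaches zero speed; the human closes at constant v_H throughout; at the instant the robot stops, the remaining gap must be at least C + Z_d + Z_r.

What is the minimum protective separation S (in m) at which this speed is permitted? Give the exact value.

T_s = v_R/a_R = (39/20)/4 = 0.4875 s
robot in T_r: 1.9500·0.0600 = 0.1170 m
robot covers 1.9500·0.4875 − ½·4.0000·0.4875² = 0.4753 m while stopping
human over T_r+T_s: 1.6000·(0.0600+0.4875) = 0.8760 m
C+Z_d+Z_r = 0.1500+0.0100+0.0400 = 0.2000 m
S_min ≈ 0.1170+0.4753+0.8760+0.2000  ⇒  S_min = 26693/16000 m

S_min = 26693/16000 m = 1.6683 m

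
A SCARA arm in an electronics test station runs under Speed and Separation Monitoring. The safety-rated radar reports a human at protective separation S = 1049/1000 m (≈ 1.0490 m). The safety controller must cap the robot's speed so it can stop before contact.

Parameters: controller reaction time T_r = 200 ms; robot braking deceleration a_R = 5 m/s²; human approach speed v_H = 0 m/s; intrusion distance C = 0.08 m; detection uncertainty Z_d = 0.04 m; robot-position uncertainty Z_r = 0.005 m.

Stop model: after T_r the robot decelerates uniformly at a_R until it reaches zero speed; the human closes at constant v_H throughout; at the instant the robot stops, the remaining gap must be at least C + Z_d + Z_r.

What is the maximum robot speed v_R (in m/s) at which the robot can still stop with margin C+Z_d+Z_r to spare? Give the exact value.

v_R_max = 11/5 m/s = 2.2000 m/s

quadratic (1/10)·v² + (1/5)·v + (-231/250) = 0
  disc = (1/5)² − 4·(1/10)·(-231/250) = 256/625 ; √disc = 16/25
  v_R = (−(1/5) + 16/25) / (2·(1/10)) = 11/5 m/s
check:
stop time T_s = (11/5)/5 = 0.4400 s
robot in T_r: 2.2000·0.2000 = 0.4400 m
braking distance = 2.2000²/(2·5.0000) = 0.4840 m
human closes 0.0000·0.6400 = 0.0000 m
C+Z_d+Z_r = 0.0800+0.0400+0.0050 = 0.1250 m
sum ≈ 0.4400+0.4840+0.0000+0.1250 ≈ 1.0490 m = S ✓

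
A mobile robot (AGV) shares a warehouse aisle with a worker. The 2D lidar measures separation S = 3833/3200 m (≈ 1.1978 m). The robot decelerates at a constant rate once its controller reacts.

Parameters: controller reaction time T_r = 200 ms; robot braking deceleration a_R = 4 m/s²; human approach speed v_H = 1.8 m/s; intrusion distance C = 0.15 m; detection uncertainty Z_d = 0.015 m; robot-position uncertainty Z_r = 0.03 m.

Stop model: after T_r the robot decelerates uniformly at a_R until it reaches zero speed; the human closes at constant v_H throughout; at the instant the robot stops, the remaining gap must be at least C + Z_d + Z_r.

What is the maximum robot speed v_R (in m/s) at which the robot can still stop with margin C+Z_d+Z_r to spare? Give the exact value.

v_R_max = 17/20 m/s = 0.8500 m/s

collect terms ⇒ (1/8)·v_R² + (13/20)·v_R + (-2057/3200) = 0
  disc = (13/20)² − 4·(1/8)·(-2057/3200) = 4761/6400 ; √disc = 69/80
  v_R = (−(13/20) + 69/80) / (2·(1/8)) = 17/20 m/s
check:
braking lasts T_s = (17/20)/4 = 0.2125 s
robot covers v_R·T_r = 0.8500·0.2000 = 0.1700 m before braking
braking distance = 0.8500²/(2·4.0000) = 0.0903 m
human closes 1.8000·0.4125 = 0.7425 m
residual clearance needed = 0.1500+0.0150+0.0300 = 0.1950 m
sum ≈ 0.1700+0.0903+0.7425+0.1950 ≈ 1.1978 m = S ✓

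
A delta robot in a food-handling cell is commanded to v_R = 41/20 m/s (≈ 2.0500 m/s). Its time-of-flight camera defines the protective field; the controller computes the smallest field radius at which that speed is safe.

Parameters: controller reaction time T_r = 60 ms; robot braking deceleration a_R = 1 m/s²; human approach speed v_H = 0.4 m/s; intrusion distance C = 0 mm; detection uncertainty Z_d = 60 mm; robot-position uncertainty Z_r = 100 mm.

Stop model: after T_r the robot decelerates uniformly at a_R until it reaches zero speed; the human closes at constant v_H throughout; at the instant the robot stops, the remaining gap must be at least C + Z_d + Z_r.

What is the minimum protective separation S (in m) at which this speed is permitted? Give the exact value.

S_min = 12913/4000 m = 3.2283 m

stop time T_s = (41/20)/1 = 2.0500 s
robot in T_r: 2.0500·0.0600 = 0.1230 m
robot under decel: 2.0500²/(2·1.0000) = 2.1012 m
human closes 0.4000·2.1100 = 0.8440 m
margins: 0.0000+0.0600+0.1000 = 0.1600 m
S_min ≈ 0.1230+2.1012+0.8440+0.1600  ⇒  S_min = 12913/4000 m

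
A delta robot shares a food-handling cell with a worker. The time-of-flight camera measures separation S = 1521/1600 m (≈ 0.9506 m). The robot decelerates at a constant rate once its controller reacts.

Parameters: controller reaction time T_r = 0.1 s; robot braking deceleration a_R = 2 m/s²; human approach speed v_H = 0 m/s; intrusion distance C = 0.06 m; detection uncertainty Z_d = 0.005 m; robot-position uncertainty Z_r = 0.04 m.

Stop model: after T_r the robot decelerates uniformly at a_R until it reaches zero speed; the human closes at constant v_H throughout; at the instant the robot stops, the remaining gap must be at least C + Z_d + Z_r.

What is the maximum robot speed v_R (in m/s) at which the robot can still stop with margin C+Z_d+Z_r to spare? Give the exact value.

at the boundary: (1/4)·v² + (1/10)·v + (-1353/1600) = 0
  disc = (1/10)² − 4·(1/4)·(-1353/1600) = 1369/1600 ; √disc = 37/40
  v_R = (−(1/10) + 37/40) / (2·(1/4)) = 33/20 m/s
check:
stop time T_s = (33/20)/2 = 0.8250 s
robot in T_r: 1.6500·0.1000 = 0.1650 m
braking distance = 1.6500²/(2·2.0000) = 0.6806 m
human over T_r+T_s: 0.0000·(0.1000+0.8250) = 0.0000 m
residual clearance needed = 0.0600+0.0050+0.0400 = 0.1050 m
sum ≈ 0.1650+0.6806+0.0000+0.1050 ≈ 0.9506 m = S ✓

v_R_max = 33/20 m/s = 1.6500 m/s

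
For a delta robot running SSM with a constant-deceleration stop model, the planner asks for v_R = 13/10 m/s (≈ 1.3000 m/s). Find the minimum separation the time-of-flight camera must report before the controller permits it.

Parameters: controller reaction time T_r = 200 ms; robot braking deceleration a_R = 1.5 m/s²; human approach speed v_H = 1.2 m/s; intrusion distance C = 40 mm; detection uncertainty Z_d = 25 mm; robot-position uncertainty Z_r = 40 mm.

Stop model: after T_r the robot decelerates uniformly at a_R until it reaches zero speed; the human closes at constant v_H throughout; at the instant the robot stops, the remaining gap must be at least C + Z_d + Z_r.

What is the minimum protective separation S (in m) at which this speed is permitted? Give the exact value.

S_min = 53/24 m = 2.2083 m

stop time T_s = (13/10)/(3/2) = 0.8667 s
robot covers v_R·T_r = 1.3000·0.2000 = 0.2600 m before braking
braking distance = 1.3000²/(2·1.5000) = 0.5633 m
person approaches 1.2000·(0.2000+0.8667) = 1.2800 m
residual clearance needed = 0.0400+0.0250+0.0400 = 0.1050 m
S_min ≈ 0.2600+0.5633+1.2800+0.1050  ⇒  S_min = 53/24 m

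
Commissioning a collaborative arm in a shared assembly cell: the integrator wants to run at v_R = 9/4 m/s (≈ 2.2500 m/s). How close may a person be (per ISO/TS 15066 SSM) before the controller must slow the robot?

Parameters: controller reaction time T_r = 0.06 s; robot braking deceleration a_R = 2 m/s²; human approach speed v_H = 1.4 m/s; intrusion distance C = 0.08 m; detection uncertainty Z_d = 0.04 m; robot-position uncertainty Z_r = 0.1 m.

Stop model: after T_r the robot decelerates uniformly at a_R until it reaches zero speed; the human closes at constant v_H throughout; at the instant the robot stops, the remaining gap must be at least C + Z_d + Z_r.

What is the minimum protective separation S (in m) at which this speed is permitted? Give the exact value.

S_min = 26237/8000 m = 3.2796 m

T_s = v_R/a_R = (9/4)/2 = 1.1250 s
robot covers v_R·T_r = 2.2500·0.0600 = 0.1350 m before braking
robot under decel: 2.2500²/(2·2.0000) = 1.2656 m
human closes 1.4000·1.1850 = 1.6590 m
C+Z_d+Z_r = 0.0800+0.0400+0.1000 = 0.2200 m
S_min ≈ 0.1350+1.2656+1.6590+0.2200  ⇒  S_min = 26237/8000 m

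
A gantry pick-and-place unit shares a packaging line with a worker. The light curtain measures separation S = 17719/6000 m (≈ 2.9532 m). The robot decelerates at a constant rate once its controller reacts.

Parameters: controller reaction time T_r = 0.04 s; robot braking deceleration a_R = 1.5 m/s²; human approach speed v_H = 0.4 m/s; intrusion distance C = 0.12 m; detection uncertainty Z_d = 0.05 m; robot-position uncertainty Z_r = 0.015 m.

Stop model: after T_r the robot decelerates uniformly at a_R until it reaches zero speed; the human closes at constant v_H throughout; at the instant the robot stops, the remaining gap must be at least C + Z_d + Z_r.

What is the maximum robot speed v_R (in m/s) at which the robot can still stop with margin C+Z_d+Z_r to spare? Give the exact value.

at the boundary: (1/3)·v² + (23/75)·v + (-16513/6000) = 0
  disc = (23/75)² − 4·(1/3)·(-16513/6000) = 9409/2500 ; √disc = 97/50
  v_R = (−(23/75) + 97/50) / (2·(1/3)) = 49/20 m/s
check:
braking lasts T_s = (49/20)/(3/2) = 1.6333 s
reaction-phase robot travel = 2.4500·0.0400 = 0.0980 m
robot covers 2.4500·1.6333 − ½·1.5000·1.6333² = 2.0008 m while stopping
person approaches 0.4000·(0.0400+1.6333) = 0.6693 m
C+Z_d+Z_r = 0.1200+0.0500+0.0150 = 0.1850 m
sum ≈ 0.0980+2.0008+0.6693+0.1850 ≈ 2.9532 m = S ✓

v_R_max = 49/20 m/s = 2.4500 m/s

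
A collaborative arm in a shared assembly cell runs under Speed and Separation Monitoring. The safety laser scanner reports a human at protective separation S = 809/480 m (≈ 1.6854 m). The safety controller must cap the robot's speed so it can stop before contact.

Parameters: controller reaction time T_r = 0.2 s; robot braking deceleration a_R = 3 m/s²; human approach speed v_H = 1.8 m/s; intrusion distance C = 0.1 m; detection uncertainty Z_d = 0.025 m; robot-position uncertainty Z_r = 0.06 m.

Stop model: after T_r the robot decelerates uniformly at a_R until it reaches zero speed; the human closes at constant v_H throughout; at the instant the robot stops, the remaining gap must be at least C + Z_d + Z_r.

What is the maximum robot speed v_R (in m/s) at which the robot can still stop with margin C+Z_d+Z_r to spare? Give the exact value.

v_R_max = 23/20 m/s = 1.1500 m/s

at the boundary: (1/6)·v² + (4/5)·v + (-2737/2400) = 0
  disc = (4/5)² − 4·(1/6)·(-2737/2400) = 5041/3600 ; √disc = 71/60
  v_R = (−(4/5) + 71/60) / (2·(1/6)) = 23/20 m/s
check:
T_s = v_R/a_R = (23/20)/3 = 0.3833 s
robot covers v_R·T_r = 1.1500·0.2000 = 0.2300 m before braking
braking distance = 1.1500²/(2·3.0000) = 0.2204 m
human closes 1.8000·0.5833 = 1.0500 m
C+Z_d+Z_r = 0.1000+0.0250+0.0600 = 0.1850 m
sum ≈ 0.2300+0.2204+1.0500+0.1850 ≈ 1.6854 m = S ✓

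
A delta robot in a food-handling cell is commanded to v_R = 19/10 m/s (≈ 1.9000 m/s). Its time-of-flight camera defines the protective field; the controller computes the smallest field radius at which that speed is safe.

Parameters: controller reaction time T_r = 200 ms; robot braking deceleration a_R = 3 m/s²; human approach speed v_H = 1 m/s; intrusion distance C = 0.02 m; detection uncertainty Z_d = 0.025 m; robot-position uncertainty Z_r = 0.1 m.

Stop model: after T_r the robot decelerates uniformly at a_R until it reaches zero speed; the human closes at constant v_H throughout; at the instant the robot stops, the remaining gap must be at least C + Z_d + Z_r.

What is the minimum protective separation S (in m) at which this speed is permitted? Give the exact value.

S_min = 49/25 m = 1.9600 m

stop time T_s = (19/10)/3 = 0.6333 s
robot covers v_R·T_r = 1.9000·0.2000 = 0.3800 m before braking
braking distance = 1.9000²/(2·3.0000) = 0.6017 m
human over T_r+T_s: 1.0000·(0.2000+0.6333) = 0.8333 m
C+Z_d+Z_r = 0.0200+0.0250+0.1000 = 0.1450 m
S_min ≈ 0.3800+0.6017+0.8333+0.1450  ⇒  S_min = 49/25 m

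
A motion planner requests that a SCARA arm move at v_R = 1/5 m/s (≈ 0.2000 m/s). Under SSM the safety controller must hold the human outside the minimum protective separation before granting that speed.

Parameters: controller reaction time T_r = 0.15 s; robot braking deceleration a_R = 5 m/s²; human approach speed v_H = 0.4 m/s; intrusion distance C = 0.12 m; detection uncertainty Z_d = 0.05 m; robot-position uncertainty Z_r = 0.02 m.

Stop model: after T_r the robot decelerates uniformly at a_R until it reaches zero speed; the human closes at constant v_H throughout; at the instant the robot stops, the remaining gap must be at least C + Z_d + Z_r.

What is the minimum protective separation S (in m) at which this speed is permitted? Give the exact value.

S_min = 3/10 m = 0.3000 m

braking lasts T_s = (1/5)/5 = 0.0400 s
robot in T_r: 0.2000·0.1500 = 0.0300 m
robot covers 0.2000·0.0400 − ½·5.0000·0.0400² = 0.0040 m while stopping
person approaches 0.4000·(0.1500+0.0400) = 0.0760 m
C+Z_d+Z_r = 0.1200+0.0500+0.0200 = 0.1900 m
S_min ≈ 0.0300+0.0040+0.0760+0.1900  ⇒  S_min = 3/10 m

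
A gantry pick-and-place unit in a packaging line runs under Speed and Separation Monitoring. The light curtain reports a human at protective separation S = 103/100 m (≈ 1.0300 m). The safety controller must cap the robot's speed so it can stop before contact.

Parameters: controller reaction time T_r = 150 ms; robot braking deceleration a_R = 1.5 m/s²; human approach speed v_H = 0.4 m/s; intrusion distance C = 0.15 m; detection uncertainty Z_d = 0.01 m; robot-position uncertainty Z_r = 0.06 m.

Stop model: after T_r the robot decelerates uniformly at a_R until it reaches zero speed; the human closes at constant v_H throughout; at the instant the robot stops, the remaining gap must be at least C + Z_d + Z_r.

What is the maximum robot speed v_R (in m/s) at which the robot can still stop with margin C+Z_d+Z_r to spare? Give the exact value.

v_R_max = 1 m/s = 1.0000 m/s

collect terms ⇒ (1/3)·v_R² + (5/12)·v_R + (-3/4) = 0
  disc = (5/12)² − 4·(1/3)·(-3/4) = 169/144 ; √disc = 13/12
  v_R = (−(5/12) + 13/12) / (2·(1/3)) = 1 m/s
check:
braking lasts T_s = 1/(3/2) = 0.6667 s
reaction-phase robot travel = 1.0000·0.1500 = 0.1500 m
robot under decel: 1.0000²/(2·1.5000) = 0.3333 m
person approaches 0.4000·(0.1500+0.6667) = 0.3267 m
C+Z_d+Z_r = 0.1500+0.0100+0.0600 = 0.2200 m
sum ≈ 0.1500+0.3333+0.3267+0.2200 ≈ 1.0300 m = S ✓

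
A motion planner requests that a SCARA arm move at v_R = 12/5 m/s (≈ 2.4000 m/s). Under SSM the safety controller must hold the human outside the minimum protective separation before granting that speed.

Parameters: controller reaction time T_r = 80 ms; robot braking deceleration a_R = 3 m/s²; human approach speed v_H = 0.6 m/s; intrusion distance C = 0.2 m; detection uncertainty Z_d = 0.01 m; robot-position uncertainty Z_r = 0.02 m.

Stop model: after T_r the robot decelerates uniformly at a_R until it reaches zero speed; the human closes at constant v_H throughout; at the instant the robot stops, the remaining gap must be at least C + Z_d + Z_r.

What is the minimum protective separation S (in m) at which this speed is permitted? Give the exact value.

S_min = 191/100 m = 1.9100 m

braking lasts T_s = (12/5)/3 = 0.8000 s
robot covers v_R·T_r = 2.4000·0.0800 = 0.1920 m before braking
robot under decel: 2.4000²/(2·3.0000) = 0.9600 m
human over T_r+T_s: 0.6000·(0.0800+0.8000) = 0.5280 m
residual clearance needed = 0.2000+0.0100+0.0200 = 0.2300 m
S_min ≈ 0.1920+0.9600+0.5280+0.2300  ⇒  S_min = 191/100 m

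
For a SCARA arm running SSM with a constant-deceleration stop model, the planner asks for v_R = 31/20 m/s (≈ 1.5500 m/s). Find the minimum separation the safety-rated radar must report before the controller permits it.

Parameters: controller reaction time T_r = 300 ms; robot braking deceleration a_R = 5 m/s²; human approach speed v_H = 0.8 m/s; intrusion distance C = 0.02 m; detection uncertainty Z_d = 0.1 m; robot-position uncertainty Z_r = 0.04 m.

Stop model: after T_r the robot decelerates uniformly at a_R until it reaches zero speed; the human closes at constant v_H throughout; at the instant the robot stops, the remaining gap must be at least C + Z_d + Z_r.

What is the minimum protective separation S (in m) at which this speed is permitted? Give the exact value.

T_s = v_R/a_R = (31/20)/5 = 0.3100 s
reaction-phase robot travel = 1.5500·0.3000 = 0.4650 m
braking distance = 1.5500²/(2·5.0000) = 0.2402 m
human closes 0.8000·0.6100 = 0.4880 m
C+Z_d+Z_r = 0.0200+0.1000+0.0400 = 0.1600 m
S_min ≈ 0.4650+0.2402+0.4880+0.1600  ⇒  S_min = 5413/4000 m

S_min = 5413/4000 m = 1.3533 m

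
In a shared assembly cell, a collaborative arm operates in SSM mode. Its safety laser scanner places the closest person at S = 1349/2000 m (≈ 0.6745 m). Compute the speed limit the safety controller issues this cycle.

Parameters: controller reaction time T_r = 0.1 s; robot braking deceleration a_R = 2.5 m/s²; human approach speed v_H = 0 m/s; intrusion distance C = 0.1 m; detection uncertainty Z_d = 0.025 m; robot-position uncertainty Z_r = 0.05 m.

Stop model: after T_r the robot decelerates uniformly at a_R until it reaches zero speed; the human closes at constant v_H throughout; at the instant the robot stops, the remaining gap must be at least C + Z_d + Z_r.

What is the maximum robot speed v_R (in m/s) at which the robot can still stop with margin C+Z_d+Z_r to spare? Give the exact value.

v_R_max = 27/20 m/s = 1.3500 m/s

collect terms ⇒ (1/5)·v_R² + (1/10)·v_R + (-999/2000) = 0
  disc = (1/10)² − 4·(1/5)·(-999/2000) = 256/625 ; √disc = 16/25
  v_R = (−(1/10) + 16/25) / (2·(1/5)) = 27/20 m/s
check:
T_s = v_R/a_R = (27/20)/(5/2) = 0.5400 s
robot in T_r: 1.3500·0.1000 = 0.1350 m
robot under decel: 1.3500²/(2·2.5000) = 0.3645 m
human closes 0.0000·0.6400 = 0.0000 m
residual clearance needed = 0.1000+0.0250+0.0500 = 0.1750 m
sum ≈ 0.1350+0.3645+0.0000+0.1750 ≈ 0.6745 m = S ✓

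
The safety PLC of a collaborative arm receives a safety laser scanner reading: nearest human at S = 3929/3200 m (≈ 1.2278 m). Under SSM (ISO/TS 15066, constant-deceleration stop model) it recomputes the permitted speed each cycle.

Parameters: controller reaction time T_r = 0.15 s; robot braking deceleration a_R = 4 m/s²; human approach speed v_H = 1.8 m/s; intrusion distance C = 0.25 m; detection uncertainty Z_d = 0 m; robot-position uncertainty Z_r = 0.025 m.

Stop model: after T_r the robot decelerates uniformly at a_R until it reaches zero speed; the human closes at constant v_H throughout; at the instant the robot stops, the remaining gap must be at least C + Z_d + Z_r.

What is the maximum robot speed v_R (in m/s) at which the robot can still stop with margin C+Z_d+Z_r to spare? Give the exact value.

quadratic (1/8)·v² + (3/5)·v + (-437/640) = 0
  disc = (3/5)² − 4·(1/8)·(-437/640) = 4489/6400 ; √disc = 67/80
  v_R = (−(3/5) + 67/80) / (2·(1/8)) = 19/20 m/s
check:
T_s = v_R/a_R = (19/20)/4 = 0.2375 s
robot covers v_R·T_r = 0.9500·0.1500 = 0.1425 m before braking
robot under decel: 0.9500²/(2·4.0000) = 0.1128 m
human over T_r+T_s: 1.8000·(0.1500+0.2375) = 0.6975 m
residual clearance needed = 0.2500+0.0000+0.0250 = 0.2750 m
sum ≈ 0.1425+0.1128+0.6975+0.2750 ≈ 1.2278 m = S ✓

v_R_max = 19/20 m/s = 0.9500 m/s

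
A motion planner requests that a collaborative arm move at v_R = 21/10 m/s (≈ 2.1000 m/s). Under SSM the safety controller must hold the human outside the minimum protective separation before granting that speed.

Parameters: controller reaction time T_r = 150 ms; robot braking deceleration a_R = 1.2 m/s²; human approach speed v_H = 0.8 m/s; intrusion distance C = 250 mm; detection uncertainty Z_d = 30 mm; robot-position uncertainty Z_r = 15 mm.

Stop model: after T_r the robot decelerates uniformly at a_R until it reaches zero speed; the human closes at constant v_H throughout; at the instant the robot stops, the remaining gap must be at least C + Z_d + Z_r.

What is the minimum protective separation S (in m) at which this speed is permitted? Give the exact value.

S_min = 1587/400 m = 3.9675 m

stop time T_s = (21/10)/(6/5) = 1.7500 s
reaction-phase robot travel = 2.1000·0.1500 = 0.3150 m
robot under decel: 2.1000²/(2·1.2000) = 1.8375 m
human closes 0.8000·1.9000 = 1.5200 m
residual clearance needed = 0.2500+0.0300+0.0150 = 0.2950 m
S_min ≈ 0.3150+1.8375+1.5200+0.2950  ⇒  S_min = 1587/400 m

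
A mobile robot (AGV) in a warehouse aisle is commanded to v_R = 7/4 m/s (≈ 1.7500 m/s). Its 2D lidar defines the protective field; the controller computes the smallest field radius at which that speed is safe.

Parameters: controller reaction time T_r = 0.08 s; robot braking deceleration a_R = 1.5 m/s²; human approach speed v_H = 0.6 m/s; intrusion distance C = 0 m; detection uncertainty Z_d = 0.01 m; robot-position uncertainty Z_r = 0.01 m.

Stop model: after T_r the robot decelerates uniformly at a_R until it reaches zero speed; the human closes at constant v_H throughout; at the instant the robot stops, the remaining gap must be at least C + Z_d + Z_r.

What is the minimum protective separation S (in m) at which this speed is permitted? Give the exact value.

S_min = 11573/6000 m = 1.9288 m

stop time T_s = (7/4)/(3/2) = 1.1667 s
robot in T_r: 1.7500·0.0800 = 0.1400 m
robot under decel: 1.7500²/(2·1.5000) = 1.0208 m
human closes 0.6000·1.2467 = 0.7480 m
residual clearance needed = 0.0000+0.0100+0.0100 = 0.0200 m
S_min ≈ 0.1400+1.0208+0.7480+0.0200  ⇒  S_min = 11573/6000 m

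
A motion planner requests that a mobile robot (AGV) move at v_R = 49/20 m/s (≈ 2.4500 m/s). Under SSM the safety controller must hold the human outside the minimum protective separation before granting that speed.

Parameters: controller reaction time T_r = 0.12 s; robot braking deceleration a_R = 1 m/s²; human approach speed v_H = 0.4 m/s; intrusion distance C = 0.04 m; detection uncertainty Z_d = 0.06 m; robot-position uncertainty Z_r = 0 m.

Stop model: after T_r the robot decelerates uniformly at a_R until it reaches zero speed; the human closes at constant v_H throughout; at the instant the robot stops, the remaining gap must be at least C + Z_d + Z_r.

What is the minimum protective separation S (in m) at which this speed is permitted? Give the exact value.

S_min = 17693/4000 m = 4.4233 m

stop time T_s = (49/20)/1 = 2.4500 s
robot covers v_R·T_r = 2.4500·0.1200 = 0.2940 m before braking
braking distance = 2.4500²/(2·1.0000) = 3.0013 m
human closes 0.4000·2.5700 = 1.0280 m
residual clearance needed = 0.0400+0.0600+0.0000 = 0.1000 m
S_min ≈ 0.2940+3.0013+1.0280+0.1000  ⇒  S_min = 17693/4000 m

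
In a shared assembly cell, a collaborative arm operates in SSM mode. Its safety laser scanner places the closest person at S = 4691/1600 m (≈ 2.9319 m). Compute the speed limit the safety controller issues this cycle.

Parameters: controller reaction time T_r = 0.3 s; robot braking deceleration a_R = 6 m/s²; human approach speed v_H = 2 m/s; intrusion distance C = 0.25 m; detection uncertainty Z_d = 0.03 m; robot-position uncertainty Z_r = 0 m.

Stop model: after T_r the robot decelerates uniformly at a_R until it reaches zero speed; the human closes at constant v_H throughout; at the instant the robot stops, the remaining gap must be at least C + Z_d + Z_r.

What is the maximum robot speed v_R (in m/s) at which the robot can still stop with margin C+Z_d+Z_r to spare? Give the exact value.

collect terms ⇒ (1/12)·v_R² + (19/30)·v_R + (-3283/1600) = 0
  disc = (19/30)² − 4·(1/12)·(-3283/1600) = 625/576 ; √disc = 25/24
  v_R = (−(19/30) + 25/24) / (2·(1/12)) = 49/20 m/s
check:
braking lasts T_s = (49/20)/6 = 0.4083 s
reaction-phase robot travel = 2.4500·0.3000 = 0.7350 m
robot covers 2.4500·0.4083 − ½·6.0000·0.4083² = 0.5002 m while stopping
human closes 2.0000·0.7083 = 1.4167 m
residual clearance needed = 0.2500+0.0300+0.0000 = 0.2800 m
sum ≈ 0.7350+0.5002+1.4167+0.2800 ≈ 2.9319 m = S ✓

v_R_max = 49/20 m/s = 2.4500 m/s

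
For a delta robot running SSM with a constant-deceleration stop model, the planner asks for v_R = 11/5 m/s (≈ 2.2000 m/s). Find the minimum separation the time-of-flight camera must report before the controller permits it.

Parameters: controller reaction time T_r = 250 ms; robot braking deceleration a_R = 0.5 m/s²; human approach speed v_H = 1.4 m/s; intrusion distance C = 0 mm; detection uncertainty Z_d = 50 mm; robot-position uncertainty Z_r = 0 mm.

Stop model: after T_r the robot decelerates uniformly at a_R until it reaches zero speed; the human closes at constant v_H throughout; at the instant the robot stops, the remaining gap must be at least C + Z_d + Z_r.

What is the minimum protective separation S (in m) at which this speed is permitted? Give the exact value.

braking lasts T_s = (11/5)/(1/2) = 4.4000 s
robot in T_r: 2.2000·0.2500 = 0.5500 m
robot under decel: 2.2000²/(2·0.5000) = 4.8400 m
person approaches 1.4000·(0.2500+4.4000) = 6.5100 m
residual clearance needed = 0.0000+0.0500+0.0000 = 0.0500 m
S_min ≈ 0.5500+4.8400+6.5100+0.0500  ⇒  S_min = 239/20 m

S_min = 239/20 m = 11.9500 m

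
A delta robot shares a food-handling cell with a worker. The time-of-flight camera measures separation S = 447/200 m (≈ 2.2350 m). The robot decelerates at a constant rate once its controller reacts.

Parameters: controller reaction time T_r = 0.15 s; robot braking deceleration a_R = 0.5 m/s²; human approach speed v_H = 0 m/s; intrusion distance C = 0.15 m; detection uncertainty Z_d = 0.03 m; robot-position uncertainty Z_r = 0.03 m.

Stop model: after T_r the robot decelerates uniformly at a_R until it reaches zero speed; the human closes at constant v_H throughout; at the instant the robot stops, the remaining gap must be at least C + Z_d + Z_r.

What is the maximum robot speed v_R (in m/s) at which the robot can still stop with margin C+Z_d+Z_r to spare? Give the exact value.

v_R_max = 27/20 m/s = 1.3500 m/s

quadratic (1)·v² + (3/20)·v + (-81/40) = 0
  disc = (3/20)² − 4·(1)·(-81/40) = 3249/400 ; √disc = 57/20
  v_R = (−(3/20) + 57/20) / (2·(1)) = 27/20 m/s
check:
stop time T_s = (27/20)/(1/2) = 2.7000 s
robot covers v_R·T_r = 1.3500·0.1500 = 0.2025 m before braking
robot under decel: 1.3500²/(2·0.5000) = 1.8225 m
person approaches 0.0000·(0.1500+2.7000) = 0.0000 m
margins: 0.1500+0.0300+0.0300 = 0.2100 m
sum ≈ 0.2025+1.8225+0.0000+0.2100 ≈ 2.2350 m = S ✓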